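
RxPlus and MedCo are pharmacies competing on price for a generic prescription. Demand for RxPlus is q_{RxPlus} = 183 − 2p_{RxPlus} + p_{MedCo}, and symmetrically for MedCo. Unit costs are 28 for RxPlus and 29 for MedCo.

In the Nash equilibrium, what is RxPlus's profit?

RxPlus's profit: π = (p_{RxPlus} − 28)(183 − 2p_{RxPlus} + p_{MedCo}).
∂π/∂p_{RxPlus} = 239 − 4p_{RxPlus} + p_{MedCo} = 0 ⇒ p_{RxPlus} = 59.75 + 0.25p_{MedCo}.
Similarly p_{MedCo} = 60.25 + 0.25p_{RxPlus}.
Solving the two reaction functions simultaneously: (1 − (0.25)(0.25))p_{RxPlus} = 59.75 + 0.25·60.25, so 0.9375p_{RxPlus} = 74.8125 and p_{RxPlus} = 79.8.
Then p_{MedCo} = 60.25 + 0.25·79.8 = 80.2.
q_{RxPlus} = 183 − 2·79.8 + 80.2 = 103.6.
Profit = (79.8 − 28)·103.6 = 5366.48.

5366.48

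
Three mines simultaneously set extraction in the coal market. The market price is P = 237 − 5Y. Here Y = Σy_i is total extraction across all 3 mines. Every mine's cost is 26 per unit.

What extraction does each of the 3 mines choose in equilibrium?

A representative mine's profit is π_i = y_i(237 − 5Y) − 26y_i, with Y = y_i + Σ_{j≠i} y_j.
First-order condition: 211 − 10y_i − 5Σ_{j≠i} y_j = 0.
With identical mines, set every y_j = y: then 211 − 10y − 10y = 0, i.e. y = 211/20 = 10.55.

10.55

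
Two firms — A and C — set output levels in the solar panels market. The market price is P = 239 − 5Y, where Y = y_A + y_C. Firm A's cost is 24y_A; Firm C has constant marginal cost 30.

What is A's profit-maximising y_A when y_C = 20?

11.5

Firm A's profit: π = y_A(239 − 5(y_A + y_C)) − 24y_A.
∂π/∂y_A = 215 − 10y_A − 5y_C = 0, so y_A = 21.5 − 0.5y_C.
At y_C = 20: y_A = 21.5 − 0.5·20 = 11.5.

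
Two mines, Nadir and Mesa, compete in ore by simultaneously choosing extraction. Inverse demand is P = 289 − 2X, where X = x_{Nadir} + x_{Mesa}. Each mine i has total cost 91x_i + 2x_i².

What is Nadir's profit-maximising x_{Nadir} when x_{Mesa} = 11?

Mine Nadir's profit: π = x_{Nadir}(289 − 2(x_{Nadir} + x_{Mesa})) − 91x_{Nadir} − 2x_{Nadir}².
∂π/∂x_{Nadir} = 198 − 8x_{Nadir} − 2x_{Mesa} = 0, so x_{Nadir} = 24.75 − 0.25x_{Mesa}.
At x_{Mesa} = 11: x_{Nadir} = 24.75 − 0.25·11 = 22.

22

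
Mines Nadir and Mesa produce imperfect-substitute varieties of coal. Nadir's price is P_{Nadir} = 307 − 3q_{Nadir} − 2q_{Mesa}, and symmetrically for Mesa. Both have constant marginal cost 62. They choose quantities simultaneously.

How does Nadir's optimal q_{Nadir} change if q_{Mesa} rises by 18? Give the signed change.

Mine Nadir's profit: π = q_{Nadir}(307 − 3q_{Nadir} − 2q_{Mesa}) − 62q_{Nadir}.
∂π/∂q_{Nadir} = 245 − 6q_{Nadir} − 2q_{Mesa} = 0 ⇒ q_{Nadir} = 245/6 − (1/3)q_{Mesa}.
The reaction-function slope is −1/3, so an 18-unit rise in q_{Mesa} moves q_{Nadir} by −1/3 × 18 = −6. Nadir's best response falls — the actions are strategic substitutes.

-6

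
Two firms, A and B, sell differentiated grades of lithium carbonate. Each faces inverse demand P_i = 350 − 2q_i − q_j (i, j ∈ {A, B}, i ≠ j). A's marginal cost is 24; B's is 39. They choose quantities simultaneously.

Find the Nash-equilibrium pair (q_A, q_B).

66.2, 61.2

Firm A's profit: π = q_A(350 − 2q_A − q_B) − 24q_A.
∂π/∂q_A = 326 − 4q_A − q_B = 0 ⇒ q_A = 81.5 − 0.25q_B.
Similarly q_B = 77.75 − 0.25q_A.
Plugging q_B into A's best response: q_A = 81.5 − 0.25(77.75 − 0.25q_A) ⇒ 0.9375q_A = 62.0625, so q_A = 66.2.
Then q_B = 77.75 − 0.25·66.2 = 61.2.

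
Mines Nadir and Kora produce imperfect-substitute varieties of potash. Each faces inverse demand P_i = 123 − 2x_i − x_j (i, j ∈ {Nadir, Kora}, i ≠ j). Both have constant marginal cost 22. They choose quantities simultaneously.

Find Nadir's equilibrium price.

Mine Nadir's profit: π = x_{Nadir}(123 − 2x_{Nadir} − x_{Kora}) − 22x_{Nadir}.
∂π/∂x_{Nadir} = 101 − 4x_{Nadir} − x_{Kora} = 0 ⇒ x_{Nadir} = 25.25 − 0.25x_{Kora}.
Setting x_{Nadir} = x_{Kora} in the reaction function: x_{Nadir} = 25.25 − 0.25x_{Nadir}, so x_{Nadir} = 25.25 / 1.25 = 20.2.
P_{Nadir} = 123 − 2·20.2 − 20.2 = 62.4.

62.4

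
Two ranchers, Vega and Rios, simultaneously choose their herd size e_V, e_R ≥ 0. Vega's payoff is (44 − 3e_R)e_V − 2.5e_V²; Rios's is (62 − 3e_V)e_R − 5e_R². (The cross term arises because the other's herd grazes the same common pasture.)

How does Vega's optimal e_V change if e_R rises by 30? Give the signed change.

Expanding Vega's payoff: 44e_V − 3e_Re_V − 2.5e_V².
∂π/∂e_V = 44 − 3e_R − 5e_V = 0, so e_V = 8.8 − 0.6e_R.
The reaction-function slope is −0.6, so a 30-unit rise in e_R moves e_V by −0.6 × 30 = −18. Vega's best response falls — the actions are strategic substitutes.

-18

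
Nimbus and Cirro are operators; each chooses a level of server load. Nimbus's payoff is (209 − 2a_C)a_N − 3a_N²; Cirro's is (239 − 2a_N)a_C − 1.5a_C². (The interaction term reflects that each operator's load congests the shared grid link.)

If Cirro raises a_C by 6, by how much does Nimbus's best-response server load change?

Expanding Nimbus's payoff: 209a_N − 2a_Ca_N − 3a_N².
∂π/∂a_N = 209 − 2a_C − 6a_N = 0, so a_N = 209/6 − (1/3)a_C.
The reaction-function slope is −1/3, so a 6-unit rise in a_C moves a_N by −1/3 × 6 = −2. Nimbus's best response falls — the actions are strategic substitutes.

-2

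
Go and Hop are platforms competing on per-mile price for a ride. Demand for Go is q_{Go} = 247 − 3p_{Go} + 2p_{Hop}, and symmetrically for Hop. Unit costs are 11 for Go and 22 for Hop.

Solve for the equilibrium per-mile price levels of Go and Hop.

Go's profit: π = (p_{Go} − 11)(247 − 3p_{Go} + 2p_{Hop}).
∂π/∂p_{Go} = 280 − 6p_{Go} + 2p_{Hop} = 0 ⇒ p_{Go} = 140/3 + (1/3)p_{Hop}.
Similarly p_{Hop} = 313/6 + (1/3)p_{Go}.
Solving the two reaction functions simultaneously: (1 − (1/3)(1/3))p_{Go} = 140/3 + (1/3)·(313/6), so (8/9)p_{Go} = 1153/18 and p_{Go} = 72.0625.
Then p_{Hop} = 313/6 + (1/3)·72.0625 = 76.1875.

72.0625, 76.1875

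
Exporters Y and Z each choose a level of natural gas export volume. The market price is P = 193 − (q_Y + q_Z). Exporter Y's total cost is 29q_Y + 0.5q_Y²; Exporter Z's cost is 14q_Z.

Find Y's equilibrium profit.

1332.06

Exporter Y's profit: π = q_Y(193 − (q_Y + q_Z)) − 29q_Y − 0.5q_Y².
∂π/∂q_Y = 164 − 3q_Y − q_Z = 0, so q_Y = 164/3 − (1/3)q_Z.
For Z: ∂π/∂q_Z = 179 − 2q_Z − q_Y = 0 ⇒ q_Z = 89.5 − 0.5q_Y.
Substituting the second reaction function into the first: q_Y = 164/3 − (1/3)(89.5 − 0.5q_Y), which gives (5/6)q_Y = 149/6 ⇒ q_Y = 29.8.
Then q_Z = 89.5 − 0.5·29.8 = 74.6.
Price P = 193 − 104.4 = 88.6.
Y's profit: (88.6 − 29)·29.8 − 0.5(29.8)² = 1332.06.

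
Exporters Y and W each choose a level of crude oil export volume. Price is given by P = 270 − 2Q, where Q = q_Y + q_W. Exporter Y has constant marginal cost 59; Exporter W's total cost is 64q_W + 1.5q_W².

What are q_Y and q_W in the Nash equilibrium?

44.375, 16.75

Exporter Y's profit: π = q_Y(270 − 2(q_Y + q_W)) − 59q_Y.
∂π/∂q_Y = 211 − 4q_Y − 2q_W = 0, so q_Y = 52.75 − 0.5q_W.
For W: ∂π/∂q_W = 206 − 7q_W − 2q_Y = 0 ⇒ q_W = 206/7 − (2/7)q_Y.
Plugging q_W into Y's best response: q_Y = 52.75 − 0.5(206/7 − (2/7)q_Y) ⇒ (6/7)q_Y = 1065/28, so q_Y = 44.375.
Then q_W = 206/7 − (2/7)·44.375 = 16.75.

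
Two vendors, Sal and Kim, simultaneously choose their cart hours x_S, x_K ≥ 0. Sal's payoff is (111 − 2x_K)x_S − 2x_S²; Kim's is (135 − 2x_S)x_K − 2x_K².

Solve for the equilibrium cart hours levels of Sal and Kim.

14.5, 26.5

Expanding Sal's payoff: 111x_S − 2x_Kx_S − 2x_S².
∂π/∂x_S = 111 − 2x_K − 4x_S = 0, so x_S = 27.75 − 0.5x_K.
Likewise for Kim: x_K = 33.75 − 0.5x_S.
Substituting the second reaction function into the first: x_S = 27.75 − 0.5(33.75 − 0.5x_S), which gives 0.75x_S = 10.875 ⇒ x_S = 14.5.
Then x_K = 33.75 − 0.5·14.5 = 26.5.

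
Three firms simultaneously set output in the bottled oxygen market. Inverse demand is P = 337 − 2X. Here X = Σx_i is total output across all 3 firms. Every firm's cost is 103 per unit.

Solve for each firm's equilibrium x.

A representative firm's profit is π_i = x_i(337 − 2X) − 103x_i, with X = x_i + Σ_{j≠i} x_j.
First-order condition: 234 − 4x_i − 2Σ_{j≠i} x_j = 0.
With identical firms, set every x_j = x: then 234 − 4x − 4x = 0, i.e. x = 234/8 = 29.25.

29.25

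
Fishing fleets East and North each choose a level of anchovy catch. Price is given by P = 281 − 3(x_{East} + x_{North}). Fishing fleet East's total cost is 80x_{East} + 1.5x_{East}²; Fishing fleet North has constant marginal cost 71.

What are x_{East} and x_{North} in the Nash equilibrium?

Fishing fleet East's profit: π = x_{East}(281 − 3(x_{East} + x_{North})) − 80x_{East} − 1.5x_{East}².
∂π/∂x_{East} = 201 − 9x_{East} − 3x_{North} = 0, so x_{East} = 67/3 − (1/3)x_{North}.
For North: ∂π/∂x_{North} = 210 − 6x_{North} − 3x_{East} = 0 ⇒ x_{North} = 35 − 0.5x_{East}.
Plugging x_{North} into East's best response: x_{East} = 67/3 − (1/3)(35 − 0.5x_{East}) ⇒ (5/6)x_{East} = 32/3, so x_{East} = 12.8.
Then x_{North} = 35 − 0.5·12.8 = 28.6.

12.8, 28.6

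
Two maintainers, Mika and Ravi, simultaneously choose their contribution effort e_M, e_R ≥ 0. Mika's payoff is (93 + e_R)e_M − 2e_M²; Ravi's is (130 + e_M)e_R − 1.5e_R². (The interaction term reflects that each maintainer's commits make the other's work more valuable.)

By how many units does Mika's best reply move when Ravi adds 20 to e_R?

5

Expanding Mika's payoff: 93e_M + e_Re_M − 2e_M².
∂π/∂e_M = 93 + e_R − 4e_M = 0, so e_M = 23.25 + 0.25e_R.
The reaction-function slope is 0.25, so a 20-unit rise in e_R moves e_M by 0.25 × 20 = 5. Mika's best response rises — the actions are strategic complements.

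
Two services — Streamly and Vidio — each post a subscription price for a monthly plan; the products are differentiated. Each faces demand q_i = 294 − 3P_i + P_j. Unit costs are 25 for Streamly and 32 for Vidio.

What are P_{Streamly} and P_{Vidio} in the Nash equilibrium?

Streamly's profit: π = (P_{Streamly} − 25)(294 − 3P_{Streamly} + P_{Vidio}).
∂π/∂P_{Streamly} = 369 − 6P_{Streamly} + P_{Vidio} = 0 ⇒ P_{Streamly} = 61.5 + (1/6)P_{Vidio}.
Similarly P_{Vidio} = 65 + (1/6)P_{Streamly}.
Solving the two reaction functions simultaneously: (1 − (1/6)(1/6))P_{Streamly} = 61.5 + (1/6)·65, so (35/36)P_{Streamly} = 217/3 and P_{Streamly} = 74.4.
Then P_{Vidio} = 65 + (1/6)·74.4 = 77.4.

74.4, 77.4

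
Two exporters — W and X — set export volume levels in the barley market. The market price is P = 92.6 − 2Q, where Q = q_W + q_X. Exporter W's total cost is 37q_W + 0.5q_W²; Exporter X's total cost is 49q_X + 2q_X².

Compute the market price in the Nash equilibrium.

Exporter W's profit: π = q_W(92.6 − 2(q_W + q_X)) − 37q_W − 0.5q_W².
∂π/∂q_W = 55.6 − 5q_W − 2q_X = 0, so q_W = 11.12 − 0.4q_X.
For X: ∂π/∂q_X = 43.6 − 8q_X − 2q_W = 0 ⇒ q_X = 5.45 − 0.25q_W.
Plugging q_X into W's best response: q_W = 11.12 − 0.4(5.45 − 0.25q_W) ⇒ 0.9q_W = 8.94, so q_W = 149/15.
Then q_X = 5.45 − 0.25·(149/15) = 89/30.
Equilibrium price: P = 92.6 − 2·12.9 = 66.8.

66.8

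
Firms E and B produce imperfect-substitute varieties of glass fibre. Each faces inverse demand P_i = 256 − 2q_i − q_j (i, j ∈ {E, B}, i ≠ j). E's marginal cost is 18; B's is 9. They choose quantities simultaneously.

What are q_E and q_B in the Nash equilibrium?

47, 50

Firm E's profit: π = q_E(256 − 2q_E − q_B) − 18q_E.
∂π/∂q_E = 238 − 4q_E − q_B = 0 ⇒ q_E = 59.5 − 0.25q_B.
Similarly q_B = 61.75 − 0.25q_E.
Solving the two reaction functions simultaneously: (1 − (−0.25)(−0.25))q_E = 59.5 − 0.25·61.75, so 0.9375q_E = 44.0625 and q_E = 47.
Then q_B = 61.75 − 0.25·47 = 50.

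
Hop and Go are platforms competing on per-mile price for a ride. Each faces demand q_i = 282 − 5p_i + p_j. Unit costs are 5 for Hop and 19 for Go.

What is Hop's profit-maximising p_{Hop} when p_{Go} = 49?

35.6

Hop's profit: π = (p_{Hop} − 5)(282 − 5p_{Hop} + p_{Go}).
∂π/∂p_{Hop} = 307 − 10p_{Hop} + p_{Go} = 0 ⇒ p_{Hop} = 30.7 + 0.1p_{Go}.
At p_{Go} = 49: p_{Hop} = 30.7 + 0.1·49 = 35.6.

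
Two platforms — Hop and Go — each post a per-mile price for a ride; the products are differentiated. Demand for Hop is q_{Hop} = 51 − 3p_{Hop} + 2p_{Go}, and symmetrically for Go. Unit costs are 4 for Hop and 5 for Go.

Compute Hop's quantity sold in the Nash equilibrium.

35.8125

Hop's profit: π = (p_{Hop} − 4)(51 − 3p_{Hop} + 2p_{Go}).
∂π/∂p_{Hop} = 63 − 6p_{Hop} + 2p_{Go} = 0 ⇒ p_{Hop} = 10.5 + (1/3)p_{Go}.
Similarly p_{Go} = 11 + (1/3)p_{Hop}.
Plugging p_{Go} into Hop's best response: p_{Hop} = 10.5 + (1/3)(11 + (1/3)p_{Hop}) ⇒ (8/9)p_{Hop} = 85/6, so p_{Hop} = 15.9375.
Then p_{Go} = 11 + (1/3)·15.9375 = 16.3125.
q_{Hop} = 51 − 3·15.9375 + 2·16.3125 = 35.8125.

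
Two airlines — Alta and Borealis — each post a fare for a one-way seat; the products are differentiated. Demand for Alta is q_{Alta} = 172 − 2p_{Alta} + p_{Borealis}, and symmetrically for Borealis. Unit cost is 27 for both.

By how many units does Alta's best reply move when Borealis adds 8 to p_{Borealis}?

2

Alta's profit: π = (p_{Alta} − 27)(172 − 2p_{Alta} + p_{Borealis}).
∂π/∂p_{Alta} = 226 − 4p_{Alta} + p_{Borealis} = 0 ⇒ p_{Alta} = 56.5 + 0.25p_{Borealis}.
The reaction-function slope is 0.25, so an 8-unit rise in p_{Borealis} moves p_{Alta} by 0.25 × 8 = 2. Alta's best response rises — the actions are strategic complements.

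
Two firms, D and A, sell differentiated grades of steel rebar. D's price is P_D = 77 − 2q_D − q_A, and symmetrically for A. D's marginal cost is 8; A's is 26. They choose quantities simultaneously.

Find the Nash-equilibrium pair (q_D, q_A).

15, 9

Firm D's profit: π = q_D(77 − 2q_D − q_A) − 8q_D.
∂π/∂q_D = 69 − 4q_D − q_A = 0 ⇒ q_D = 17.25 − 0.25q_A.
Similarly q_A = 12.75 − 0.25q_D.
Plugging q_A into D's best response: q_D = 17.25 − 0.25(12.75 − 0.25q_D) ⇒ 0.9375q_D = 14.0625, so q_D = 15.
Then q_A = 12.75 − 0.25·15 = 9.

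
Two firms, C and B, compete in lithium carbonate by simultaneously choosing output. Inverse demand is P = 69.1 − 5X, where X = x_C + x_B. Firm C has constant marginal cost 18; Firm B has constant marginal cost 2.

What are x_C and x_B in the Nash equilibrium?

2.34, 5.54

Firm C's profit: π = x_C(69.1 − 5(x_C + x_B)) − 18x_C.
∂π/∂x_C = 51.1 − 10x_C − 5x_B = 0, so x_C = 5.11 − 0.5x_B.
By the same steps for B: x_B = 6.71 − 0.5x_C.
Substituting the second reaction function into the first: x_C = 5.11 − 0.5(6.71 − 0.5x_C), which gives 0.75x_C = 1.755 ⇒ x_C = 2.34.
Then x_B = 6.71 − 0.5·2.34 = 5.54.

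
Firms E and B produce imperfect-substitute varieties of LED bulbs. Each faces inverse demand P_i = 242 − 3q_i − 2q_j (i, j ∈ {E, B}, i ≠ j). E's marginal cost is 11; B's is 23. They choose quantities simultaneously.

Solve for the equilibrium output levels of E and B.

29.625, 26.625

Firm E's profit: π = q_E(242 − 3q_E − 2q_B) − 11q_E.
∂π/∂q_E = 231 − 6q_E − 2q_B = 0 ⇒ q_E = 38.5 − (1/3)q_B.
Similarly q_B = 36.5 − (1/3)q_E.
Plugging q_B into E's best response: q_E = 38.5 − (1/3)(36.5 − (1/3)q_E) ⇒ (8/9)q_E = 79/3, so q_E = 29.625.
Then q_B = 36.5 − (1/3)·29.625 = 26.625.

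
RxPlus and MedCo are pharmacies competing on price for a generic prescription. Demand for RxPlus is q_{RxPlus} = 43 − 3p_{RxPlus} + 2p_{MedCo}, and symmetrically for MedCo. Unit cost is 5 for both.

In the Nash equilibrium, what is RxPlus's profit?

RxPlus's profit: π = (p_{RxPlus} − 5)(43 − 3p_{RxPlus} + 2p_{MedCo}).
∂π/∂p_{RxPlus} = 58 − 6p_{RxPlus} + 2p_{MedCo} = 0 ⇒ p_{RxPlus} = 29/3 + (1/3)p_{MedCo}.
Setting p_{RxPlus} = p_{MedCo} in the reaction function: p_{RxPlus} = 29/3 + (1/3)p_{RxPlus}, so p_{RxPlus} = (29/3) / (2/3) = 14.5.
q_{RxPlus} = 43 − 3·14.5 + 2·14.5 = 28.5.
Profit = (14.5 − 5)·28.5 = 270.75.

270.75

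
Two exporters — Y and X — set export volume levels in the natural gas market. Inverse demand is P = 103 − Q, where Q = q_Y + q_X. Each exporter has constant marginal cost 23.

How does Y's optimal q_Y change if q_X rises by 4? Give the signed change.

Exporter Y's profit: π = q_Y(103 − (q_Y + q_X)) − 23q_Y.
∂π/∂q_Y = 80 − 2q_Y − q_X = 0, so q_Y = 40 − 0.5q_X.
The reaction-function slope is −0.5, so a 4-unit rise in q_X moves q_Y by −0.5 × 4 = −2. Y's best response falls — the actions are strategic substitutes.

-2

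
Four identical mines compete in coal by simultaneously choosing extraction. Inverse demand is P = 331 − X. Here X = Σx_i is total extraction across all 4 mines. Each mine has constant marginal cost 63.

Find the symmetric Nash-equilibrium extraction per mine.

A representative mine's profit is π_i = x_i(331 − X) − 63x_i, with X = x_i + Σ_{j≠i} x_j.
First-order condition: 268 − 2x_i − Σ_{j≠i} x_j = 0.
With identical mines, set every x_j = x: then 268 − 2x − 3x = 0, i.e. x = 268/5 = 53.6.

53.6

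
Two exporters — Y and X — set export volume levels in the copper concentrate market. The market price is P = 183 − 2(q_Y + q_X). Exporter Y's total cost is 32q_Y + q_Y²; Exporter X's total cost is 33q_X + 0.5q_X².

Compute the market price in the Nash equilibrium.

102

Exporter Y's profit: π = q_Y(183 − 2(q_Y + q_X)) − 32q_Y − q_Y².
∂π/∂q_Y = 151 − 6q_Y − 2q_X = 0, so q_Y = 151/6 − (1/3)q_X.
For X: ∂π/∂q_X = 150 − 5q_X − 2q_Y = 0 ⇒ q_X = 30 − 0.4q_Y.
Solving the two reaction functions simultaneously: (1 − (−1/3)(−0.4))q_Y = 151/6 − (1/3)·30, so (13/15)q_Y = 91/6 and q_Y = 17.5.
Then q_X = 30 − 0.4·17.5 = 23.
Equilibrium price: P = 183 − 2·40.5 = 102.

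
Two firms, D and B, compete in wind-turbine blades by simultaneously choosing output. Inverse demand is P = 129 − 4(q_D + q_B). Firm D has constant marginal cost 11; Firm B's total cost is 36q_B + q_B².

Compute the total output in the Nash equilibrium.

16.875

Firm D's profit: π = q_D(129 − 4(q_D + q_B)) − 11q_D.
∂π/∂q_D = 118 − 8q_D − 4q_B = 0, so q_D = 14.75 − 0.5q_B.
For B: ∂π/∂q_B = 93 − 10q_B − 4q_D = 0 ⇒ q_B = 9.3 − 0.4q_D.
Plugging q_B into D's best response: q_D = 14.75 − 0.5(9.3 − 0.4q_D) ⇒ 0.8q_D = 10.1, so q_D = 12.625.
Then q_B = 9.3 − 0.4·12.625 = 4.25.
Total output: 12.625 + 4.25 = 16.875.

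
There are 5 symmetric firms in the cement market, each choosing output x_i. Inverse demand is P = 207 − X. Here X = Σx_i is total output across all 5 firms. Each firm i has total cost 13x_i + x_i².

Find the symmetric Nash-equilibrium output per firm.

A representative firm's profit is π_i = x_i(207 − X) − 13x_i − x_i², with X = x_i + Σ_{j≠i} x_j.
First-order condition: 194 − 4x_i − Σ_{j≠i} x_j = 0.
Imposing symmetry (x_j = x for all j) turns Σ_{j≠i} x_j into 4x, so 194 = 8x and x = 24.25.

24.25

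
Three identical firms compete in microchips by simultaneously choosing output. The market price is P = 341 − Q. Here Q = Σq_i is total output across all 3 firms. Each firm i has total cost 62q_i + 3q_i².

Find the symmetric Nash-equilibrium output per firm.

27.9

A representative firm's profit is π_i = q_i(341 − Q) − 62q_i − 3q_i², with Q = q_i + Σ_{j≠i} q_j.
First-order condition: 279 − 8q_i − Σ_{j≠i} q_j = 0.
In a symmetric equilibrium every firm chooses the same q, so Σ_{j≠i} q_j = 2q. The condition becomes 279 − 10q = 0, giving q = 279/10 = 27.9.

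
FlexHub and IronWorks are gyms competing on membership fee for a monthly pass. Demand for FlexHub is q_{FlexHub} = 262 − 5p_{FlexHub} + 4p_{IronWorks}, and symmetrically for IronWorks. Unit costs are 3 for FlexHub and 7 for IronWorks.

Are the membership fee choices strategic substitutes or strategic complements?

FlexHub's profit: π = (p_{FlexHub} − 3)(262 − 5p_{FlexHub} + 4p_{IronWorks}).
∂π/∂p_{FlexHub} = 277 − 10p_{FlexHub} + 4p_{IronWorks} = 0 ⇒ p_{FlexHub} = 27.7 + 0.4p_{IronWorks}.
The best-response slope dp_{FlexHub}/dp_{IronWorks} = 0.4 > 0: the reaction function is upward-sloping, so the choices are strategic complements.

strategic complements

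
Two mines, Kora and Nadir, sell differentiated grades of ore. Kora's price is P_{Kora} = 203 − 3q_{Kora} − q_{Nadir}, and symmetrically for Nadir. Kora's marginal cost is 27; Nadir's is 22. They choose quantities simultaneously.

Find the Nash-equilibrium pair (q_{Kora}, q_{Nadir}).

Mine Kora's profit: π = q_{Kora}(203 − 3q_{Kora} − q_{Nadir}) − 27q_{Kora}.
∂π/∂q_{Kora} = 176 − 6q_{Kora} − q_{Nadir} = 0 ⇒ q_{Kora} = 88/3 − (1/6)q_{Nadir}.
Similarly q_{Nadir} = 181/6 − (1/6)q_{Kora}.
Solving the two reaction functions simultaneously: (1 − (−1/6)(−1/6))q_{Kora} = 88/3 − (1/6)·(181/6), so (35/36)q_{Kora} = 875/36 and q_{Kora} = 25.
Then q_{Nadir} = 181/6 − (1/6)·25 = 26.

25, 26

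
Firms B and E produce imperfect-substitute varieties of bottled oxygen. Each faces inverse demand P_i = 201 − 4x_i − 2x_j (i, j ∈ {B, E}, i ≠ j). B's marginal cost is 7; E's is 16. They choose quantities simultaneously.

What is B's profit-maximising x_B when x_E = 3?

Firm B's profit: π = x_B(201 − 4x_B − 2x_E) − 7x_B.
∂π/∂x_B = 194 − 8x_B − 2x_E = 0 ⇒ x_B = 24.25 − 0.25x_E.
At x_E = 3: x_B = 24.25 − 0.25·3 = 23.5.

23.5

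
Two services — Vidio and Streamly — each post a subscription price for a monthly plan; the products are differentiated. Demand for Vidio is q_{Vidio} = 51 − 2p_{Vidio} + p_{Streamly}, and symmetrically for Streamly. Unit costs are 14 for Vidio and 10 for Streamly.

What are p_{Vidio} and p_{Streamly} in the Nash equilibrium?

Vidio's profit: π = (p_{Vidio} − 14)(51 − 2p_{Vidio} + p_{Streamly}).
∂π/∂p_{Vidio} = 79 − 4p_{Vidio} + p_{Streamly} = 0 ⇒ p_{Vidio} = 19.75 + 0.25p_{Streamly}.
Similarly p_{Streamly} = 17.75 + 0.25p_{Vidio}.
Solving the two reaction functions simultaneously: (1 − (0.25)(0.25))p_{Vidio} = 19.75 + 0.25·17.75, so 0.9375p_{Vidio} = 24.1875 and p_{Vidio} = 25.8.
Then p_{Streamly} = 17.75 + 0.25·25.8 = 24.2.

25.8, 24.2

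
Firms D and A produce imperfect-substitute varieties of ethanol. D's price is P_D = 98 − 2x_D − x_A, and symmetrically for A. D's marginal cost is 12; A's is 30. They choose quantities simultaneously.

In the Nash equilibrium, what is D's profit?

677.12

Firm D's profit: π = x_D(98 − 2x_D − x_A) − 12x_D.
∂π/∂x_D = 86 − 4x_D − x_A = 0 ⇒ x_D = 21.5 − 0.25x_A.
Similarly x_A = 17 − 0.25x_D.
Plugging x_A into D's best response: x_D = 21.5 − 0.25(17 − 0.25x_D) ⇒ 0.9375x_D = 17.25, so x_D = 18.4.
Then x_A = 17 − 0.25·18.4 = 12.4.
P_D = 98 − 2·18.4 − 12.4 = 48.8.
Profit = (48.8 − 12)·18.4 = 677.12.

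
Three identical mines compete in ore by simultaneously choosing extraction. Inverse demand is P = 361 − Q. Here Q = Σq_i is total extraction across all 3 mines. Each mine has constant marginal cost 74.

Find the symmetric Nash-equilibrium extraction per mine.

71.75

A representative mine's profit is π_i = q_i(361 − Q) − 74q_i, with Q = q_i + Σ_{j≠i} q_j.
First-order condition: 287 − 2q_i − Σ_{j≠i} q_j = 0.
With identical mines, set every q_j = q: then 287 − 2q − 2q = 0, i.e. q = 287/4 = 71.75.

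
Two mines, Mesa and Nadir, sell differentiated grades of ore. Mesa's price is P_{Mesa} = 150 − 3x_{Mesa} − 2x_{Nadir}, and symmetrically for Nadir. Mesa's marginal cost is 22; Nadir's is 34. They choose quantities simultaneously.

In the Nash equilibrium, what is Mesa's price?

72.25

Mine Mesa's profit: π = x_{Mesa}(150 − 3x_{Mesa} − 2x_{Nadir}) − 22x_{Mesa}.
∂π/∂x_{Mesa} = 128 − 6x_{Mesa} − 2x_{Nadir} = 0 ⇒ x_{Mesa} = 64/3 − (1/3)x_{Nadir}.
Similarly x_{Nadir} = 58/3 − (1/3)x_{Mesa}.
Solving the two reaction functions simultaneously: (1 − (−1/3)(−1/3))x_{Mesa} = 64/3 − (1/3)·(58/3), so (8/9)x_{Mesa} = 134/9 and x_{Mesa} = 16.75.
Then x_{Nadir} = 58/3 − (1/3)·16.75 = 13.75.
P_{Mesa} = 150 − 3·16.75 − 2·13.75 = 72.25.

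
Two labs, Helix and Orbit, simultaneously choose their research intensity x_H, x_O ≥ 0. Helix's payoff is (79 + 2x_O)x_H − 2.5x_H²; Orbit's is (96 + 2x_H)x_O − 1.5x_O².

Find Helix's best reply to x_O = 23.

25

Expanding Helix's payoff: 79x_H + 2x_Ox_H − 2.5x_H².
∂π/∂x_H = 79 + 2x_O − 5x_H = 0, so x_H = 15.8 + 0.4x_O.
At x_O = 23: x_H = 15.8 + 0.4·23 = 25.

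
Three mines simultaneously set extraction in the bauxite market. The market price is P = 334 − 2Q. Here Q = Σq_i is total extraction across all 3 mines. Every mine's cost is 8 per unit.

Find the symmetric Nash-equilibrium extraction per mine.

A representative mine's profit is π_i = q_i(334 − 2Q) − 8q_i, with Q = q_i + Σ_{j≠i} q_j.
First-order condition: 326 − 4q_i − 2Σ_{j≠i} q_j = 0.
With identical mines, set every q_j = q: then 326 − 4q − 4q = 0, i.e. q = 326/8 = 40.75.

40.75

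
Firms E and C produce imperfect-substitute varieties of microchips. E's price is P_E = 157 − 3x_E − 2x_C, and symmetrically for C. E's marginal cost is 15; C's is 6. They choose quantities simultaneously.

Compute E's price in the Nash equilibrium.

Firm E's profit: π = x_E(157 − 3x_E − 2x_C) − 15x_E.
∂π/∂x_E = 142 − 6x_E − 2x_C = 0 ⇒ x_E = 71/3 − (1/3)x_C.
Similarly x_C = 151/6 − (1/3)x_E.
Solving the two reaction functions simultaneously: (1 − (−1/3)(−1/3))x_E = 71/3 − (1/3)·(151/6), so (8/9)x_E = 275/18 and x_E = 17.1875.
Then x_C = 151/6 − (1/3)·17.1875 = 19.4375.
P_E = 157 − 3·17.1875 − 2·19.4375 = 66.5625.

66.5625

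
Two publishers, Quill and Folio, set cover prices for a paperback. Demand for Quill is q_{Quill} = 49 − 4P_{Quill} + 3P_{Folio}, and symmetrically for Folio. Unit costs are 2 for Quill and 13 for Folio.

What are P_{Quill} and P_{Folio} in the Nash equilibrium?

13.8, 17.8

Quill's profit: π = (P_{Quill} − 2)(49 − 4P_{Quill} + 3P_{Folio}).
∂π/∂P_{Quill} = 57 − 8P_{Quill} + 3P_{Folio} = 0 ⇒ P_{Quill} = 7.125 + 0.375P_{Folio}.
Similarly P_{Folio} = 12.625 + 0.375P_{Quill}.
Substituting the second reaction function into the first: P_{Quill} = 7.125 + 0.375(12.625 + 0.375P_{Quill}), which gives (55/64)P_{Quill} = 759/64 ⇒ P_{Quill} = 13.8.
Then P_{Folio} = 12.625 + 0.375·13.8 = 17.8.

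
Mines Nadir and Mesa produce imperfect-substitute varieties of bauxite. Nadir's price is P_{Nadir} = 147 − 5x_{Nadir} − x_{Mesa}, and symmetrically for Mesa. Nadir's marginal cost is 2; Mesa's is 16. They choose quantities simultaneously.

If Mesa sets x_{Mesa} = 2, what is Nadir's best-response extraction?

14.3

Mine Nadir's profit: π = x_{Nadir}(147 − 5x_{Nadir} − x_{Mesa}) − 2x_{Nadir}.
∂π/∂x_{Nadir} = 145 − 10x_{Nadir} − x_{Mesa} = 0 ⇒ x_{Nadir} = 14.5 − 0.1x_{Mesa}.
At x_{Mesa} = 2: x_{Nadir} = 14.5 − 0.1·2 = 14.3.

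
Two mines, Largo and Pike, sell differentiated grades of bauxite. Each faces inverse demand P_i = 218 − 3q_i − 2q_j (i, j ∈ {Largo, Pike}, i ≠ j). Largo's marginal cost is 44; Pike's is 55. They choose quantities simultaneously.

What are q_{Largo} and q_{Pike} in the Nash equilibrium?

22.4375, 19.6875

Mine Largo's profit: π = q_{Largo}(218 − 3q_{Largo} − 2q_{Pike}) − 44q_{Largo}.
∂π/∂q_{Largo} = 174 − 6q_{Largo} − 2q_{Pike} = 0 ⇒ q_{Largo} = 29 − (1/3)q_{Pike}.
Similarly q_{Pike} = 163/6 − (1/3)q_{Largo}.
Plugging q_{Pike} into Largo's best response: q_{Largo} = 29 − (1/3)(163/6 − (1/3)q_{Largo}) ⇒ (8/9)q_{Largo} = 359/18, so q_{Largo} = 22.4375.
Then q_{Pike} = 163/6 − (1/3)·22.4375 = 19.6875.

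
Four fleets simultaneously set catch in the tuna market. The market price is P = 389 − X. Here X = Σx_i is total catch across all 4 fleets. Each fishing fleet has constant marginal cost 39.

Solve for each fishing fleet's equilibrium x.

70

A representative fishing fleet's profit is π_i = x_i(389 − X) − 39x_i, with X = x_i + Σ_{j≠i} x_j.
First-order condition: 350 − 2x_i − Σ_{j≠i} x_j = 0.
In a symmetric equilibrium every fishing fleet chooses the same x, so Σ_{j≠i} x_j = 3x. The condition becomes 350 − 5x = 0, giving x = 350/5 = 70.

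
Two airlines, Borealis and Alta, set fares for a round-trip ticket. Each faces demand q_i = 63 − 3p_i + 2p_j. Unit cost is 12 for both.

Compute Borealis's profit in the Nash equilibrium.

487.6875

Borealis's profit: π = (p_{Borealis} − 12)(63 − 3p_{Borealis} + 2p_{Alta}).
∂π/∂p_{Borealis} = 99 − 6p_{Borealis} + 2p_{Alta} = 0 ⇒ p_{Borealis} = 16.5 + (1/3)p_{Alta}.
The game is symmetric, so in equilibrium p_{Alta} = p_{Borealis}: the reaction function gives (2/3)p_{Borealis} = 16.5, hence p_{Borealis} = 24.75.
q_{Borealis} = 63 − 3·24.75 + 2·24.75 = 38.25.
Profit = (24.75 − 12)·38.25 = 487.6875.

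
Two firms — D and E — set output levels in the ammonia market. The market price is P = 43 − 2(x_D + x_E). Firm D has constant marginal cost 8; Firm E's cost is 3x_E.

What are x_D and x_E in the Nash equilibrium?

Firm D's profit: π = x_D(43 − 2(x_D + x_E)) − 8x_D.
∂π/∂x_D = 35 − 4x_D − 2x_E = 0, so x_D = 8.75 − 0.5x_E.
By the same steps for E: x_E = 10 − 0.5x_D.
Solving the two reaction functions simultaneously: (1 − (−0.5)(−0.5))x_D = 8.75 − 0.5·10, so 0.75x_D = 3.75 and x_D = 5.
Then x_E = 10 − 0.5·5 = 7.5.

5, 7.5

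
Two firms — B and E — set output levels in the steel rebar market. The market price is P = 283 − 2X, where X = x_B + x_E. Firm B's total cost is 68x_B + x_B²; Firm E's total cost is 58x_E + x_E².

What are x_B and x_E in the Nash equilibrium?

26.25, 28.75

Firm B's profit: π = x_B(283 − 2(x_B + x_E)) − 68x_B − x_B².
∂π/∂x_B = 215 − 6x_B − 2x_E = 0, so x_B = 215/6 − (1/3)x_E.
By the same steps for E: x_E = 37.5 − (1/3)x_B.
Plugging x_E into B's best response: x_B = 215/6 − (1/3)(37.5 − (1/3)x_B) ⇒ (8/9)x_B = 70/3, so x_B = 26.25.
Then x_E = 37.5 − (1/3)·26.25 = 28.75.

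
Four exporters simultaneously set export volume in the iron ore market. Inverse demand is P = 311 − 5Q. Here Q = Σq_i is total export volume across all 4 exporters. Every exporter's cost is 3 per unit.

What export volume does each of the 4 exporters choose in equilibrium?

12.32

A representative exporter's profit is π_i = q_i(311 − 5Q) − 3q_i, with Q = q_i + Σ_{j≠i} q_j.
First-order condition: 308 − 10q_i − 5Σ_{j≠i} q_j = 0.
Imposing symmetry (q_j = q for all j) turns Σ_{j≠i} q_j into 3q, so 308 = 25q and q = 12.32.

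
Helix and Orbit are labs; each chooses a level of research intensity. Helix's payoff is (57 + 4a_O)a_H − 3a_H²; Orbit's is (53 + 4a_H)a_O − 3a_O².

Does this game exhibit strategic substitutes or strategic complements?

strategic complements

Expanding Helix's payoff: 57a_H + 4a_Oa_H − 3a_H².
∂π/∂a_H = 57 + 4a_O − 6a_H = 0, so a_H = 9.5 + (2/3)a_O.
The best-response slope da_H/da_O = 2/3 > 0: the reaction function is upward-sloping, so the choices are strategic complements.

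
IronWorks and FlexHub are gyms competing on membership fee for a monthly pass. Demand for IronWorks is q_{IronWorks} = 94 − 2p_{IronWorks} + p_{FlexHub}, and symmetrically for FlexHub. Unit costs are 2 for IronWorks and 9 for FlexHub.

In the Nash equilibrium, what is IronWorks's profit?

IronWorks's profit: π = (p_{IronWorks} − 2)(94 − 2p_{IronWorks} + p_{FlexHub}).
∂π/∂p_{IronWorks} = 98 − 4p_{IronWorks} + p_{FlexHub} = 0 ⇒ p_{IronWorks} = 24.5 + 0.25p_{FlexHub}.
Similarly p_{FlexHub} = 28 + 0.25p_{IronWorks}.
Solving the two reaction functions simultaneously: (1 − (0.25)(0.25))p_{IronWorks} = 24.5 + 0.25·28, so 0.9375p_{IronWorks} = 31.5 and p_{IronWorks} = 33.6.
Then p_{FlexHub} = 28 + 0.25·33.6 = 36.4.
q_{IronWorks} = 94 − 2·33.6 + 36.4 = 63.2.
Profit = (33.6 − 2)·63.2 = 1997.12.

1997.12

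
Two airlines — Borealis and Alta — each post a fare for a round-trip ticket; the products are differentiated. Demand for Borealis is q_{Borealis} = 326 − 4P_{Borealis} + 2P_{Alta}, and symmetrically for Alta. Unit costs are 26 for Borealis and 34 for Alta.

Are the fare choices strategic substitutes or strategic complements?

strategic complements

Borealis's profit: π = (P_{Borealis} − 26)(326 − 4P_{Borealis} + 2P_{Alta}).
∂π/∂P_{Borealis} = 430 − 8P_{Borealis} + 2P_{Alta} = 0 ⇒ P_{Borealis} = 53.75 + 0.25P_{Alta}.
The best-response slope dP_{Borealis}/dP_{Alta} = 0.25 > 0: the reaction function is upward-sloping, so the choices are strategic complements.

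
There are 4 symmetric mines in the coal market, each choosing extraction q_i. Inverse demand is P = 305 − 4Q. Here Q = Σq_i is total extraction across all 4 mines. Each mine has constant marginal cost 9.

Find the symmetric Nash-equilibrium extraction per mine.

A representative mine's profit is π_i = q_i(305 − 4Q) − 9q_i, with Q = q_i + Σ_{j≠i} q_j.
First-order condition: 296 − 8q_i − 4Σ_{j≠i} q_j = 0.
With identical mines, set every q_j = q: then 296 − 8q − 12q = 0, i.e. q = 296/20 = 14.8.

14.8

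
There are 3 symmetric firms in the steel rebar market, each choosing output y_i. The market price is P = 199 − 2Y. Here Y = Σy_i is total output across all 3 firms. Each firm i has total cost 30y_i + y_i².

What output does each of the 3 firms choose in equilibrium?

16.9

A representative firm's profit is π_i = y_i(199 − 2Y) − 30y_i − y_i², with Y = y_i + Σ_{j≠i} y_j.
First-order condition: 169 − 6y_i − 2Σ_{j≠i} y_j = 0.
With identical firms, set every y_j = y: then 169 − 6y − 4y = 0, i.e. y = 169/10 = 16.9.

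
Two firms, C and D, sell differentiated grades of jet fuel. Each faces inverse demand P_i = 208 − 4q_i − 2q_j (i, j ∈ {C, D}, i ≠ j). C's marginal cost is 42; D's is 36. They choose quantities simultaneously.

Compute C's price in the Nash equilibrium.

Firm C's profit: π = q_C(208 − 4q_C − 2q_D) − 42q_C.
∂π/∂q_C = 166 − 8q_C − 2q_D = 0 ⇒ q_C = 20.75 − 0.25q_D.
Similarly q_D = 21.5 − 0.25q_C.
Plugging q_D into C's best response: q_C = 20.75 − 0.25(21.5 − 0.25q_C) ⇒ 0.9375q_C = 15.375, so q_C = 16.4.
Then q_D = 21.5 − 0.25·16.4 = 17.4.
P_C = 208 − 4·16.4 − 2·17.4 = 107.6.

107.6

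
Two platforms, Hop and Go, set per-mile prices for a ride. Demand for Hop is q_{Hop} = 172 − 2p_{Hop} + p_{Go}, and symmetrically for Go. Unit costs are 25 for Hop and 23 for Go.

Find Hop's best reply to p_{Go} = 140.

90.5

Hop's profit: π = (p_{Hop} − 25)(172 − 2p_{Hop} + p_{Go}).
∂π/∂p_{Hop} = 222 − 4p_{Hop} + p_{Go} = 0 ⇒ p_{Hop} = 55.5 + 0.25p_{Go}.
At p_{Go} = 140: p_{Hop} = 55.5 + 0.25·140 = 90.5.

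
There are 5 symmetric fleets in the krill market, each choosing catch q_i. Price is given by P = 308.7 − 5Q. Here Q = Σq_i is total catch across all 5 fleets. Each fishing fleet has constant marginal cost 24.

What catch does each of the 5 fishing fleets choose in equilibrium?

A representative fishing fleet's profit is π_i = q_i(308.7 − 5Q) − 24q_i, with Q = q_i + Σ_{j≠i} q_j.
First-order condition: 284.7 − 10q_i − 5Σ_{j≠i} q_j = 0.
Imposing symmetry (q_j = q for all j) turns Σ_{j≠i} q_j into 4q, so 284.7 = 30q and q = 9.49.

9.49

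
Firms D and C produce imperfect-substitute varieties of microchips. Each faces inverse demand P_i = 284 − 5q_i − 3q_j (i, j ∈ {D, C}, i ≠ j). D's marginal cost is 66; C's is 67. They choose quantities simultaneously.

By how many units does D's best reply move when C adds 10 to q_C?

-3

Firm D's profit: π = q_D(284 − 5q_D − 3q_C) − 66q_D.
∂π/∂q_D = 218 − 10q_D − 3q_C = 0 ⇒ q_D = 21.8 − 0.3q_C.
The reaction-function slope is −0.3, so a 10-unit rise in q_C moves q_D by −0.3 × 10 = −3. D's best response falls — the actions are strategic substitutes.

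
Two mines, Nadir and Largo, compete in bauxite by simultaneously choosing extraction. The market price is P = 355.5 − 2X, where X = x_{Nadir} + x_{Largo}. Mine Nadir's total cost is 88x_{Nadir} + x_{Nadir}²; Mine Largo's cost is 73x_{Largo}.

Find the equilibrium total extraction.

83.25

Mine Nadir's profit: π = x_{Nadir}(355.5 − 2(x_{Nadir} + x_{Largo})) − 88x_{Nadir} − x_{Nadir}².
∂π/∂x_{Nadir} = 267.5 − 6x_{Nadir} − 2x_{Largo} = 0, so x_{Nadir} = 535/12 − (1/3)x_{Largo}.
For Largo: ∂π/∂x_{Largo} = 282.5 − 4x_{Largo} − 2x_{Nadir} = 0 ⇒ x_{Largo} = 70.625 − 0.5x_{Nadir}.
Plugging x_{Largo} into Nadir's best response: x_{Nadir} = 535/12 − (1/3)(70.625 − 0.5x_{Nadir}) ⇒ (5/6)x_{Nadir} = 505/24, so x_{Nadir} = 25.25.
Then x_{Largo} = 70.625 − 0.5·25.25 = 58.
Total extraction: 25.25 + 58 = 83.25.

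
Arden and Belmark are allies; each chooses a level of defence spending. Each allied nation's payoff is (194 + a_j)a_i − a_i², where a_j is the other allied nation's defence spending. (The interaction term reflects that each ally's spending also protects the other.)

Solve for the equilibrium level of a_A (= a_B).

Arden's payoff is (194 + a_B)a_A − a_A².
∂π/∂a_A = 194 + a_B − 2a_A = 0, so a_A = 97 + 0.5a_B.
The game is symmetric, so in equilibrium a_B = a_A: the reaction function gives 0.5a_A = 97, hence a_A = 194.

194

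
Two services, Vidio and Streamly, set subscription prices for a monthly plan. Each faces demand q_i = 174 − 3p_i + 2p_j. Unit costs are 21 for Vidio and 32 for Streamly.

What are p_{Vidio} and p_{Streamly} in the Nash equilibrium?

61.3125, 65.4375

Vidio's profit: π = (p_{Vidio} − 21)(174 − 3p_{Vidio} + 2p_{Streamly}).
∂π/∂p_{Vidio} = 237 − 6p_{Vidio} + 2p_{Streamly} = 0 ⇒ p_{Vidio} = 39.5 + (1/3)p_{Streamly}.
Similarly p_{Streamly} = 45 + (1/3)p_{Vidio}.
Plugging p_{Streamly} into Vidio's best response: p_{Vidio} = 39.5 + (1/3)(45 + (1/3)p_{Vidio}) ⇒ (8/9)p_{Vidio} = 54.5, so p_{Vidio} = 61.3125.
Then p_{Streamly} = 45 + (1/3)·61.3125 = 65.4375.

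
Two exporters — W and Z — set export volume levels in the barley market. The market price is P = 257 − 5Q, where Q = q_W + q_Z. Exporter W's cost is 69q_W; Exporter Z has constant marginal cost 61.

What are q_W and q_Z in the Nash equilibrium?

Exporter W's profit: π = q_W(257 − 5(q_W + q_Z)) − 69q_W.
∂π/∂q_W = 188 − 10q_W − 5q_Z = 0, so q_W = 18.8 − 0.5q_Z.
By the same steps for Z: q_Z = 19.6 − 0.5q_W.
Solving the two reaction functions simultaneously: (1 − (−0.5)(−0.5))q_W = 18.8 − 0.5·19.6, so 0.75q_W = 9 and q_W = 12.
Then q_Z = 19.6 − 0.5·12 = 13.6.

12, 13.6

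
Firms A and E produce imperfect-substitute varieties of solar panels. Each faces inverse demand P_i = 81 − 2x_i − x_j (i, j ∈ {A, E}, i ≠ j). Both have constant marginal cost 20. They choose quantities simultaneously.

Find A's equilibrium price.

Firm A's profit: π = x_A(81 − 2x_A − x_E) − 20x_A.
∂π/∂x_A = 61 − 4x_A − x_E = 0 ⇒ x_A = 15.25 − 0.25x_E.
By symmetry x_E = x_A; substituting into the reaction function, 1.25x_A = 15.25 and x_A = 12.2.
P_A = 81 − 2·12.2 − 12.2 = 44.4.

44.4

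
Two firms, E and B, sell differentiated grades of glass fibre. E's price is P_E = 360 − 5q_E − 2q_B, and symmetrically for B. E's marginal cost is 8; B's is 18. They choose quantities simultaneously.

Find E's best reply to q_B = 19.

31.4

Firm E's profit: π = q_E(360 − 5q_E − 2q_B) − 8q_E.
∂π/∂q_E = 352 − 10q_E − 2q_B = 0 ⇒ q_E = 35.2 − 0.2q_B.
At q_B = 19: q_E = 35.2 − 0.2·19 = 31.4.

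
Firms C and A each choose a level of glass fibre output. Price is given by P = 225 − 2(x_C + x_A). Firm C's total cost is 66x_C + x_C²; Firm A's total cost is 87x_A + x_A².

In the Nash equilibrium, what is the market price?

150.75

Firm C's profit: π = x_C(225 − 2(x_C + x_A)) − 66x_C − x_C².
∂π/∂x_C = 159 − 6x_C − 2x_A = 0, so x_C = 26.5 − (1/3)x_A.
By the same steps for A: x_A = 23 − (1/3)x_C.
Solving the two reaction functions simultaneously: (1 − (−1/3)(−1/3))x_C = 26.5 − (1/3)·23, so (8/9)x_C = 113/6 and x_C = 21.1875.
Then x_A = 23 − (1/3)·21.1875 = 15.9375.
Equilibrium price: P = 225 − 2·37.125 = 150.75.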